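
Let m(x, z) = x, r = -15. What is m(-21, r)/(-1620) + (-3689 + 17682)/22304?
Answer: 1928087/3011040 ≈ 0.64034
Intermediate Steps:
m(-21, r)/(-1620) + (-3689 + 17682)/22304 = -21/(-1620) + (-3689 + 17682)/22304 = -21*(-1/1620) + 13993*(1/22304) = 7/540 + 13993/22304 = 1928087/3011040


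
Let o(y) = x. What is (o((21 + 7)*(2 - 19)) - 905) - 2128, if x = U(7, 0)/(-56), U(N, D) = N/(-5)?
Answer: -121319/40 ≈ -3033.0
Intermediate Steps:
U(N, D) = -N/5 (U(N, D) = N*(-⅕) = -N/5)
x = 1/40 (x = -⅕*7/(-56) = -7/5*(-1/56) = 1/40 ≈ 0.025000)
o(y) = 1/40
(o((21 + 7)*(2 - 19)) - 905) - 2128 = (1/40 - 905) - 2128 = -36199/40 - 2128 = -121319/40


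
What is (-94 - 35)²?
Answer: 16641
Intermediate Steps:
(-94 - 35)² = (-129)² = 16641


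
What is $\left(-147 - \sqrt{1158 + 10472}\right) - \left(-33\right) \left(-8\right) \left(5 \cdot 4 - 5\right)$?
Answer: $-4107 - \sqrt{11630} \approx -4214.8$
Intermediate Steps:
$\left(-147 - \sqrt{1158 + 10472}\right) - \left(-33\right) \left(-8\right) \left(5 \cdot 4 - 5\right) = \left(-147 - \sqrt{11630}\right) - 264 \left(20 - 5\right) = \left(-147 - \sqrt{11630}\right) - 264 \cdot 15 = \left(-147 - \sqrt{11630}\right) - 3960 = -4107 - \sqrt{11630}$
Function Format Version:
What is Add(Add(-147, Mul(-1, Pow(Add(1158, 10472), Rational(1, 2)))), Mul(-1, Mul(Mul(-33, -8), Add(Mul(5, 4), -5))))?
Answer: Add(-4107, Mul(-1, Pow(11630, Rational(1, 2)))) ≈ -4214.8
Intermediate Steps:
Add(Add(-147, Mul(-1, Pow(Add(1158, 10472), Rational(1, 2)))), Mul(-1, Mul(Mul(-33, -8), Add(Mul(5, 4), -5)))) = Add(Add(-147, Mul(-1, Pow(11630, Rational(1, 2)))), Mul(-1, Mul(264, Add(20, -5)))) = Add(Add(-147, Mul(-1, Pow(11630, Rational(1, 2)))), Mul(-1, Mul(264, 15))) = Add(Add(-147, Mul(-1, Pow(11630, Rational(1, 2)))), Mul(-1, 3960)) = Add(Add(-147, Mul(-1, Pow(11630, Rational(1, 2)))), -3960) = Add(-4107, Mul(-1, Pow(11630, Rational(1, 2))))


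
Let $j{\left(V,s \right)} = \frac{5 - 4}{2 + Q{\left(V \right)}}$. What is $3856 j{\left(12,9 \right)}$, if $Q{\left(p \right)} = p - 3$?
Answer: $\frac{3856}{11} \approx 350.55$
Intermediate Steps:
$Q{\left(p \right)} = -3 + p$
$j{\left(V,s \right)} = \frac{1}{-1 + V}$ ($j{\left(V,s \right)} = \frac{5 - 4}{2 + \left(-3 + V\right)} = 1 \frac{1}{-1 + V} = \frac{1}{-1 + V}$)
$3856 j{\left(12,9 \right)} = \frac{3856}{-1 + 12} = \frac{3856}{11}$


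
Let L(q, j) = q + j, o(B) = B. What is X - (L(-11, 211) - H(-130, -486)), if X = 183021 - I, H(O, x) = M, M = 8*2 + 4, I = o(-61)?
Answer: 182902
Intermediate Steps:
I = -61
M = 20 (M = 16 + 4 = 20)
H(O, x) = 20
X = 183082 (X = 183021 - 1*(-61) = 183021 + 61 = 183082)
L(q, j) = j + q
X - (L(-11, 211) - H(-130, -486)) = 183082 - ((211 - 11) - 1*20) = 183082 - (200 - 20) = 183082 - 1*180 = 183082 - 180 = 182902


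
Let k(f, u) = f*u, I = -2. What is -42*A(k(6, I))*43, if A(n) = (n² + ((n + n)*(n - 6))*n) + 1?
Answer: 9100434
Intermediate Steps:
A(n) = 1 + n² + 2*n²*(-6 + n) (A(n) = (n² + ((2*n)*(-6 + n))*n) + 1 = (n² + (2*n*(-6 + n))*n) + 1 = (n² + 2*n²*(-6 + n)) + 1 = 1 + n² + 2*n²*(-6 + n))
-42*A(k(6, I))*43 = -42*(1 - 11*(6*(-2))² + 2*(6*(-2))³)*43 = -42*(1 - 11*(-12)² + 2*(-12)³)*43 = -42*(1 - 11*144 + 2*(-1728))*43 = -42*(1 - 1584 - 3456)*43 = -42*(-5039)*43 = 211638*43 = 9100434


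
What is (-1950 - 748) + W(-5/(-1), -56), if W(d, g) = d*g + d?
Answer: -2973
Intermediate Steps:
W(d, g) = d + d*g
(-1950 - 748) + W(-5/(-1), -56) = (-1950 - 748) + (-5/(-1))*(1 - 56) = -2698 - 5*(-1)*(-55) = -2698 + 5*(-55) = -2698 - 275 = -2973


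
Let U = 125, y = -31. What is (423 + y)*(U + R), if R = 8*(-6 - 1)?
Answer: 27048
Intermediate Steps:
R = -56 (R = 8*(-7) = -56)
(423 + y)*(U + R) = (423 - 31)*(125 - 56) = 392*69 = 27048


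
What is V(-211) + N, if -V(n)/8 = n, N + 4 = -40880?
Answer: -39196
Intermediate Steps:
N = -40884 (N = -4 - 40880 = -40884)
V(n) = -8*n
V(-211) + N = -8*(-211) - 40884 = 1688 - 40884 = -39196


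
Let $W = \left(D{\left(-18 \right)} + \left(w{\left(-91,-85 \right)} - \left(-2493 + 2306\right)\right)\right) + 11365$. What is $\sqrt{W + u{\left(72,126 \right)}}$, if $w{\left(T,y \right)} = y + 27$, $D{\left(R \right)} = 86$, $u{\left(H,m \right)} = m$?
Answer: $\sqrt{11706} \approx 108.19$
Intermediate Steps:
$w{\left(T,y \right)} = 27 + y$
$W = 11580$ ($W = \left(86 + \left(\left(27 - 85\right) - \left(-2493 + 2306\right)\right)\right) + 11365 = \left(86 - -129\right) + 11365 = \left(86 + \left(-58 + 187\right)\right) + 11365 = \left(86 + 129\right) + 11365 = 215 + 11365 = 11580$)
$\sqrt{W + u{\left(72,126 \right)}} = \sqrt{11580 + 126} = \sqrt{11706}$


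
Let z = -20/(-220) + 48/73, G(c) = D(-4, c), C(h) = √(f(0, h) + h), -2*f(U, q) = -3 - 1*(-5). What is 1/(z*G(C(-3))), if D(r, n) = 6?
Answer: 803/3606 ≈ 0.22268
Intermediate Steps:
f(U, q) = -1 (f(U, q) = -(-3 - 1*(-5))/2 = -(-3 + 5)/2 = -½*2 = -1)
C(h) = √(-1 + h)
G(c) = 6
z = 601/803 (z = -20*(-1/220) + 48*(1/73) = 1/11 + 48/73 = 601/803 ≈ 0.74844)
1/(z*G(C(-3))) = 1/((601/803)*6) = 1/(3606/803) = 803/3606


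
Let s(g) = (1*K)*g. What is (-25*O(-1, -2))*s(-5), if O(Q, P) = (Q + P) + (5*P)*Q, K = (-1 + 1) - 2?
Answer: -1750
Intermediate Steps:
K = -2 (K = 0 - 2 = -2)
O(Q, P) = P + Q + 5*P*Q (O(Q, P) = (P + Q) + 5*P*Q = P + Q + 5*P*Q)
s(g) = -2*g (s(g) = (1*(-2))*g = -2*g)
(-25*O(-1, -2))*s(-5) = (-25*(-2 - 1 + 5*(-2)*(-1)))*(-2*(-5)) = -25*(-2 - 1 + 10)*10 = -25*7*10 = -175*10 = -1750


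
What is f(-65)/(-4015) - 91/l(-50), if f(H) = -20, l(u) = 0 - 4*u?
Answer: -72273/160600 ≈ -0.45002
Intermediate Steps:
l(u) = -4*u
f(-65)/(-4015) - 91/l(-50) = -20/(-4015) - 91/((-4*(-50))) = -20*(-1/4015) - 91/200 = 4/803 - 91*1/200 = 4/803 - 91/200 = -72273/160600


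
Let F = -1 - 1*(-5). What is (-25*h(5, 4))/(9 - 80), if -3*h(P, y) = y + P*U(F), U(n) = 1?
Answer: -75/71 ≈ -1.0563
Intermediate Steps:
F = 4 (F = -1 + 5 = 4)
h(P, y) = -P/3 - y/3 (h(P, y) = -(y + P*1)/3 = -(y + P)/3 = -(P + y)/3 = -P/3 - y/3)
(-25*h(5, 4))/(9 - 80) = (-25*(-1/3*5 - 1/3*4))/(9 - 80) = -25*(-5/3 - 4/3)/(-71) = -25*(-3)*(-1/71) = 75*(-1/71) = -75/71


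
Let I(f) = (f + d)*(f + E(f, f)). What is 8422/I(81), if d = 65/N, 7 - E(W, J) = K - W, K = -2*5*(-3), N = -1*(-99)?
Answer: 416889/561838 ≈ 0.74201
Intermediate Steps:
N = 99
K = 30 (K = -10*(-3) = 30)
E(W, J) = -23 + W (E(W, J) = 7 - (30 - W) = 7 + (-30 + W) = -23 + W)
d = 65/99 ≈ 0.65657
I(f) = (-23 + 2*f)*(65/99 + f) (I(f) = (f + 65/99)*(f + (-23 + f)) = (65/99 + f)*(-23 + 2*f) = (-23 + 2*f)*(65/99 + f))
8422/I(81) = 8422/(-1495/99 + 2*81² - 2147/99*81) = 8422/(-1495/99 + 2*6561 - 19323/11) = 8422/(-1495/99 + 13122 - 19323/11) = 8422/(1123676/99) = 8422*(99/1123676) = 416889/561838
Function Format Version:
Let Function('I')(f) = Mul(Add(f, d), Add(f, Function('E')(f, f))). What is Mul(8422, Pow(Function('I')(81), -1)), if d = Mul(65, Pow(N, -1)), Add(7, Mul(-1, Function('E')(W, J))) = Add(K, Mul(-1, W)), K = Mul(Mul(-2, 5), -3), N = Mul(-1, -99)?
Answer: Rational(416889, 561838) ≈ 0.74201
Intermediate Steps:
N = 99
K = 30 (K = Mul(-10, -3) = 30)
Function('E')(W, J) = Add(-23, W) (Function('E')(W, J) = Add(7, Mul(-1, Add(30, Mul(-1, W)))) = Add(7, Add(-30, W)) = Add(-23, W))
d = Rational(65, 99) (d = Mul(65, Pow(99, -1)) = Mul(65, Rational(1, 99)) = Rational(65, 99) ≈ 0.65657)
Function('I')(f) = Mul(Add(-23, Mul(2, f)), Add(Rational(65, 99), f)) (Function('I')(f) = Mul(Add(f, Rational(65, 99)), Add(f, Add(-23, f))) = Mul(Add(Rational(65, 99), f), Add(-23, Mul(2, f))) = Mul(Add(-23, Mul(2, f)), Add(Rational(65, 99), f)))
Mul(8422, Pow(Function('I')(81), -1)) = Mul(8422, Pow(Add(Rational(-1495, 99), Mul(2, Pow(81, 2)), Mul(Rational(-2147, 99), 81)), -1)) = Mul(8422, Pow(Add(Rational(-1495, 99), Mul(2, 6561), Rational(-19323, 11)), -1)) = Mul(8422, Pow(Add(Rational(-1495, 99), 13122, Rational(-19323, 11)), -1)) = Mul(8422, Pow(Rational(1123676, 99), -1)) = Mul(8422, Rational(99, 1123676)) = Rational(416889, 561838)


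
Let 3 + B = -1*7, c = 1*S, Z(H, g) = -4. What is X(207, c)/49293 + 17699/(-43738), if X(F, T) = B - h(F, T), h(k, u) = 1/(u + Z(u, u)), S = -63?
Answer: -19494175597/48150158226 ≈ -0.40486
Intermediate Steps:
c = -63 (c = 1*(-63) = -63)
h(k, u) = 1/(-4 + u) (h(k, u) = 1/(u - 4) = 1/(-4 + u))
B = -10 (B = -3 - 1*7 = -3 - 7 = -10)
X(F, T) = -10 - 1/(-4 + T)
X(207, c)/49293 + 17699/(-43738) = ((39 - 10*(-63))/(-4 - 63))/49293 + 17699/(-43738) = ((39 + 630)/(-67))*(1/49293) + 17699*(-1/43738) = -1/67*669*(1/49293) - 17699/43738 = -669/67*1/49293 - 17699/43738 = -223/1100877 - 17699/43738 = -19494175597/48150158226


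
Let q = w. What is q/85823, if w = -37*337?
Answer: -12469/85823 ≈ -0.14529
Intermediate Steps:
w = -12469
q = -12469
q/85823 = -12469/85823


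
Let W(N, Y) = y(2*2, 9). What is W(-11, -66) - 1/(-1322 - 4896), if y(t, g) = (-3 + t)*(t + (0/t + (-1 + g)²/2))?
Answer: 223849/6218 ≈ 36.000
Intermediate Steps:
y(t, g) = (-3 + t)*(t + (-1 + g)²/2) (y(t, g) = (-3 + t)*(t + (0 + (-1 + g)²*(½))) = (-3 + t)*(t + (0 + (-1 + g)²/2)) = (-3 + t)*(t + (-1 + g)²/2))
W(N, Y) = 36 (W(N, Y) = (2*2)² - 6*2 - 3*(-1 + 9)²/2 + (2*2)*(-1 + 9)²/2 = 4² - 3*4 - 3/2*8² + (½)*4*8² = 16 - 12 - 3/2*64 + (½)*4*64 = 16 - 12 - 96 + 128 = 36)
W(-11, -66) - 1/(-1322 - 4896) = 36 - 1/(-1322 - 4896) = 36 - 1/(-6218) = 36 - 1*(-1/6218) = 36 + 1/6218 = 223849/6218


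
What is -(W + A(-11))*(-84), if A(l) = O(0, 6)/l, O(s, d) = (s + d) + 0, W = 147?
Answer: 135324/11 ≈ 12302.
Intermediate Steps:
O(s, d) = d + s (O(s, d) = (d + s) + 0 = d + s)
A(l) = 6/l (A(l) = (6 + 0)/l = 6/l)
-(W + A(-11))*(-84) = -(147 + 6/(-11))*(-84) = -(147 + 6*(-1/11))*(-84) = -(147 - 6/11)*(-84) = -1611*(-84)/11 = -1*(-135324/11) = 135324/11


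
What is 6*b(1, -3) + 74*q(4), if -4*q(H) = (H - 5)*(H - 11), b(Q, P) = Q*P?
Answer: -295/2 ≈ -147.50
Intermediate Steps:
b(Q, P) = P*Q
q(H) = -(-11 + H)*(-5 + H)/4 (q(H) = -(H - 5)*(H - 11)/4 = -(-5 + H)*(-11 + H)/4 = -(-11 + H)*(-5 + H)/4)
6*b(1, -3) + 74*q(4) = 6*(-3*1) + 74*(-55/4 + 4*4 - ¼*4²) = 6*(-3) + 74*(-55/4 + 16 - ¼*16) = -18 + 74*(-55/4 + 16 - 4) = -18 + 74*(-7/4) = -18 - 259/2 = -295/2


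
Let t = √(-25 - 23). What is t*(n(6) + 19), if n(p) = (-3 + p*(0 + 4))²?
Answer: 1840*I*√3 ≈ 3187.0*I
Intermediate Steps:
n(p) = (-3 + 4*p)² (n(p) = (-3 + p*4)² = (-3 + 4*p)²)
t = 4*I*√3 (t = √(-48) = 4*I*√3 ≈ 6.9282*I)
t*(n(6) + 19) = (4*I*√3)*((-3 + 4*6)² + 19) = (4*I*√3)*((-3 + 24)² + 19) = (4*I*√3)*(21² + 19) = (4*I*√3)*(441 + 19) = (4*I*√3)*460 = 1840*I*√3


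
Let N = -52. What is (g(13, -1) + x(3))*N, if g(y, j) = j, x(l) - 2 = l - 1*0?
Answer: -208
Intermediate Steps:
x(l) = 2 + l (x(l) = 2 + (l - 1*0) = 2 + (l + 0) = 2 + l)
(g(13, -1) + x(3))*N = (-1 + (2 + 3))*(-52) = (-1 + 5)*(-52) = 4*(-52) = -208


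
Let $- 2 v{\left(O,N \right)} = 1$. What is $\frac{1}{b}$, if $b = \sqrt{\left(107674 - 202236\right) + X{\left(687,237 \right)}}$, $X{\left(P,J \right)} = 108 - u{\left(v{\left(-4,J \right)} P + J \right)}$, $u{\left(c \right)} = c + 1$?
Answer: $- \frac{i \sqrt{377394}}{188697} \approx - 0.0032556 i$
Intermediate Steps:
$v{\left(O,N \right)} = - \frac{1}{2}$ ($v{\left(O,N \right)} = \left(- \frac{1}{2}\right) 1 = - \frac{1}{2}$)
$u{\left(c \right)} = 1 + c$
$X{\left(P,J \right)} = 107 + \frac{P}{2} - J$ ($X{\left(P,J \right)} = 108 - \left(1 + \left(- \frac{P}{2} + J\right)\right) = 108 - \left(1 + \left(J - \frac{P}{2}\right)\right) = 108 - \left(1 + J - \frac{P}{2}\right) = 107 + \frac{P}{2} - J$)
$b = \frac{i \sqrt{377394}}{2}$ ($b = \sqrt{\left(107674 - 202236\right) + \left(107 + \frac{1}{2} \cdot 687 - 237\right)} = \sqrt{-94562 + \left(107 + \frac{687}{2} - 237\right)} = \sqrt{-94562 + \frac{427}{2}} = \sqrt{- \frac{188697}{2}} = \frac{i \sqrt{377394}}{2} \approx 307.16 i$)
$\frac{1}{b} = \frac{1}{\frac{1}{2} i \sqrt{377394}} = - \frac{i \sqrt{377394}}{188697}$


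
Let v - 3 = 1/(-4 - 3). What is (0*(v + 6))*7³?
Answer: 0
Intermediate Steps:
v = 20/7 (v = 3 + 1/(-4 - 3) = 3 + 1/(-7) = 3 - ⅐ = 20/7 ≈ 2.8571)
(0*(v + 6))*7³ = (0*(20/7 + 6))*7³ = (0*(62/7))*343 = 0*343 = 0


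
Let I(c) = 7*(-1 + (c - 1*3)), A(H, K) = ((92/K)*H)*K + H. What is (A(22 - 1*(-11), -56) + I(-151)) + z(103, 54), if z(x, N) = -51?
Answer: 1933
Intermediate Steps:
A(H, K) = 93*H (A(H, K) = (92*H/K)*K + H = 92*H + H = 93*H)
I(c) = -28 + 7*c (I(c) = 7*(-1 + (c - 3)) = 7*(-1 + (-3 + c)) = 7*(-4 + c) = -28 + 7*c)
(A(22 - 1*(-11), -56) + I(-151)) + z(103, 54) = (93*(22 - 1*(-11)) + (-28 + 7*(-151))) - 51 = (93*(22 + 11) + (-28 - 1057)) - 51 = (93*33 - 1085) - 51 = (3069 - 1085) - 51 = 1984 - 51 = 1933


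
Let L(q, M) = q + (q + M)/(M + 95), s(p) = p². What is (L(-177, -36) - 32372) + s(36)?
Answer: -1844140/59 ≈ -31257.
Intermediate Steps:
L(q, M) = q + (M + q)/(95 + M)
(L(-177, -36) - 32372) + s(36) = ((-36 + 96*(-177) - 36*(-177))/(95 - 36) - 32372) + 36² = ((-36 - 16992 + 6372)/59 - 32372) + 1296 = ((1/59)*(-10656) - 32372) + 1296 = (-10656/59 - 32372) + 1296 = -1920604/59 + 1296 = -1844140/59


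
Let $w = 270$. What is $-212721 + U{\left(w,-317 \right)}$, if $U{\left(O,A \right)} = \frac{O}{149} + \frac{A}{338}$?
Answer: $- \frac{10713010975}{50362} \approx -2.1272 \cdot 10^{5}$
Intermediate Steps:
$U{\left(O,A \right)} = \frac{O}{149} + \frac{A}{338}$ ($U{\left(O,A \right)} = O \frac{1}{149} + A \frac{1}{338} = \frac{O}{149} + \frac{A}{338}$)
$-212721 + U{\left(w,-317 \right)} = -212721 + \left(\frac{1}{149} \cdot 270 + \frac{1}{338} \left(-317\right)\right) = -212721 + \left(\frac{270}{149} - \frac{317}{338}\right) = -212721 + \frac{44027}{50362} = - \frac{10713010975}{50362}$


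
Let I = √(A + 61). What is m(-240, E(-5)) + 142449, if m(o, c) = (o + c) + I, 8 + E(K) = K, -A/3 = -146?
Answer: 142196 + √499 ≈ 1.4222e+5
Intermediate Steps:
A = 438 (A = -3*(-146) = 438)
E(K) = -8 + K
I = √499 (I = √(438 + 61) = √499 ≈ 22.338)
m(o, c) = c + o + √499 (m(o, c) = (o + c) + √499 = (c + o) + √499 = c + o + √499)
m(-240, E(-5)) + 142449 = ((-8 - 5) - 240 + √499) + 142449 = (-13 - 240 + √499) + 142449 = (-253 + √499) + 142449 = 142196 + √499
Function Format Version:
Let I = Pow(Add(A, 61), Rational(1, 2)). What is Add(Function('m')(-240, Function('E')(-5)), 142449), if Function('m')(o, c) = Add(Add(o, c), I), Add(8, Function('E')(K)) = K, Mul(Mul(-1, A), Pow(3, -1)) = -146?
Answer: Add(142196, Pow(499, Rational(1, 2))) ≈ 1.4222e+5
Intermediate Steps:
A = 438 (A = Mul(-3, -146) = 438)
Function('E')(K) = Add(-8, K)
I = Pow(499, Rational(1, 2)) (I = Pow(Add(438, 61), Rational(1, 2)) = Pow(499, Rational(1, 2)) ≈ 22.338)
Function('m')(o, c) = Add(c, o, Pow(499, Rational(1, 2))) (Function('m')(o, c) = Add(Add(o, c), Pow(499, Rational(1, 2))) = Add(Add(c, o), Pow(499, Rational(1, 2))) = Add(c, o, Pow(499, Rational(1, 2))))
Add(Function('m')(-240, Function('E')(-5)), 142449) = Add(Add(Add(-8, -5), -240, Pow(499, Rational(1, 2))), 142449) = Add(Add(-13, -240, Pow(499, Rational(1, 2))), 142449) = Add(Add(-253, Pow(499, Rational(1, 2))), 142449) = Add(142196, Pow(499, Rational(1, 2)))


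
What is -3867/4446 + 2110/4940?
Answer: -328/741 ≈ -0.44265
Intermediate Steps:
-3867/4446 + 2110/4940 = -3867*1/4446 + 2110*(1/4940) = -1289/1482 + 211/494 = -328/741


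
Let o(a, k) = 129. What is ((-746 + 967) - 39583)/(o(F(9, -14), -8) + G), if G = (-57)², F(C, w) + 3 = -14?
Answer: -19681/1689 ≈ -11.652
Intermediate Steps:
F(C, w) = -17 (F(C, w) = -3 - 14 = -17)
G = 3249
((-746 + 967) - 39583)/(o(F(9, -14), -8) + G) = ((-746 + 967) - 39583)/(129 + 3249) = (221 - 39583)/3378 = -39362*1/3378 = -19681/1689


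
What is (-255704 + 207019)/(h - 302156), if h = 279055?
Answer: 3745/1777 ≈ 2.1075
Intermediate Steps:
(-255704 + 207019)/(h - 302156) = (-255704 + 207019)/(279055 - 302156) = -48685/(-23101) = -48685*(-1/23101) = 3745/1777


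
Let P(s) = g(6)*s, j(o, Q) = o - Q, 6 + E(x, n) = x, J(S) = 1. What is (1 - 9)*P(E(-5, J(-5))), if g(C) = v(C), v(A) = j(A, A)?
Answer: 0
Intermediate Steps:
E(x, n) = -6 + x
v(A) = 0 (v(A) = A - A = 0)
g(C) = 0
P(s) = 0 (P(s) = 0*s = 0)
(1 - 9)*P(E(-5, J(-5))) = (1 - 9)*0 = -8*0 = 0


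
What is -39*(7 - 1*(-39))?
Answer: -1794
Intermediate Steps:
-39*(7 - 1*(-39)) = -39*(7 + 39) = -39*46 = -1794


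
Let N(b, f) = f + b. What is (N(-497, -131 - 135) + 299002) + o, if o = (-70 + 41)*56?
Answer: 296615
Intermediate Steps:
N(b, f) = b + f
o = -1624 (o = -29*56 = -1624)
(N(-497, -131 - 135) + 299002) + o = ((-497 + (-131 - 135)) + 299002) - 1624 = ((-497 - 266) + 299002) - 1624 = (-763 + 299002) - 1624 = 298239 - 1624 = 296615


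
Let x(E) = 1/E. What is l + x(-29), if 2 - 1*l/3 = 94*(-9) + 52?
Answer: 69251/29 ≈ 2388.0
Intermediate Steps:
l = 2388 (l = 6 - 3*(94*(-9) + 52) = 6 - 3*(-846 + 52) = 6 - 3*(-794) = 6 + 2382 = 2388)
l + x(-29) = 2388 + 1/(-29) = 2388 - 1/29 = 69251/29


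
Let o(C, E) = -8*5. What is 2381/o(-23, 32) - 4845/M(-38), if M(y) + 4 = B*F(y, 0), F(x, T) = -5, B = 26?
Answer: -62627/2680 ≈ -23.368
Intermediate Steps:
o(C, E) = -40
M(y) = -134 (M(y) = -4 + 26*(-5) = -4 - 130 = -134)
2381/o(-23, 32) - 4845/M(-38) = 2381/(-40) - 4845/(-134) = 2381*(-1/40) - 4845*(-1/134) = -2381/40 + 4845/134 = -62627/2680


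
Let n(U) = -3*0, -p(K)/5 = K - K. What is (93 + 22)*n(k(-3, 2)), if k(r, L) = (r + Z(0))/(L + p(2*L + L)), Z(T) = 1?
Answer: 0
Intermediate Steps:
p(K) = 0 (p(K) = -5*(K - K) = -5*0 = 0)
k(r, L) = (1 + r)/L (k(r, L) = (r + 1)/(L + 0) = (1 + r)/L)
n(U) = 0
(93 + 22)*n(k(-3, 2)) = (93 + 22)*0 = 115*0 = 0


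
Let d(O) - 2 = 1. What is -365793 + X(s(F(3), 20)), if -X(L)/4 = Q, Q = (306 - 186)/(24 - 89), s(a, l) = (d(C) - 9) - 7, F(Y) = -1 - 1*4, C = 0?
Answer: -4755213/13 ≈ -3.6579e+5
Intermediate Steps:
d(O) = 3 (d(O) = 2 + 1 = 3)
F(Y) = -5 (F(Y) = -1 - 4 = -5)
s(a, l) = -13 (s(a, l) = (3 - 9) - 7 = -6 - 7 = -13)
Q = -24/13 (Q = 120/(-65) = 120*(-1/65) = -24/13 ≈ -1.8462)
X(L) = 96/13 (X(L) = -4*(-24/13) = 96/13)
-365793 + X(s(F(3), 20)) = -365793 + 96/13 = -4755213/13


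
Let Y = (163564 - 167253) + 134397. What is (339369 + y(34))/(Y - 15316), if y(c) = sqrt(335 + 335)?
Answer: 113123/38464 + sqrt(670)/115392 ≈ 2.9412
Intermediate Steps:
Y = 130708 (Y = -3689 + 134397 = 130708)
y(c) = sqrt(670)
(339369 + y(34))/(Y - 15316) = (339369 + sqrt(670))/(130708 - 15316) = (339369 + sqrt(670))/115392 = (339369 + sqrt(670))*(1/115392) = 113123/38464 + sqrt(670)/115392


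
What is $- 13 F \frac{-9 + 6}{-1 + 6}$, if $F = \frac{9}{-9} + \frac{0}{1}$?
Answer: $- \frac{39}{5} \approx -7.8$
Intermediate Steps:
$F = -1$ ($F = 9 \left(- \frac{1}{9}\right) + 0 \cdot 1 = -1 + 0 = -1$)
$- 13 F \frac{-9 + 6}{-1 + 6} = \left(-13\right) \left(-1\right) \frac{-9 + 6}{-1 + 6} = 13 \left(- \frac{3}{5}\right) = - \frac{39}{5}$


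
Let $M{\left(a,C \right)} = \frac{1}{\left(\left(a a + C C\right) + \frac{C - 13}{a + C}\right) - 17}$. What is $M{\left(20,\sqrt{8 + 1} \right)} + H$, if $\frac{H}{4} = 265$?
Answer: $\frac{9546383}{9006} \approx 1060.0$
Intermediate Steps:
$H = 1060$ ($H = 4 \cdot 265 = 1060$)
$M{\left(a,C \right)} = \frac{1}{-17 + C^{2} + a^{2} + \frac{-13 + C}{C + a}}$ ($M{\left(a,C \right)} = \frac{1}{\left(\left(a^{2} + C^{2}\right) + \frac{-13 + C}{C + a}\right) - 17} = \frac{1}{\left(\left(C^{2} + a^{2}\right) + \frac{-13 + C}{C + a}\right) - 17} = \frac{1}{\left(C^{2} + a^{2} + \frac{-13 + C}{C + a}\right) - 17} = \frac{1}{-17 + C^{2} + a^{2} + \frac{-13 + C}{C + a}}$)
$M{\left(20,\sqrt{8 + 1} \right)} + H = \frac{\sqrt{8 + 1} + 20}{-13 + \left(\sqrt{8 + 1}\right)^{3} + 20^{3} - 340 - 16 \sqrt{8 + 1} + \sqrt{8 + 1} \cdot 20^{2} + 20 \left(\sqrt{8 + 1}\right)^{2}} + 1060 = \frac{\sqrt{9} + 20}{-13 + \left(\sqrt{9}\right)^{3} + 8000 - 340 - 16 \sqrt{9} + \sqrt{9} \cdot 400 + 20 \left(\sqrt{9}\right)^{2}} + 1060 = \frac{3 + 20}{-13 + 3^{3} + 8000 - 340 - 48 + 3 \cdot 400 + 20 \cdot 3^{2}} + 1060 = \frac{1}{-13 + 27 + 8000 - 340 - 48 + 1200 + 20 \cdot 9} \cdot 23 + 1060 = \frac{1}{-13 + 27 + 8000 - 340 - 48 + 1200 + 180} \cdot 23 + 1060 = \frac{1}{9006} \cdot 23 + 1060 = \frac{23}{9006} + 1060 = \frac{9546383}{9006}$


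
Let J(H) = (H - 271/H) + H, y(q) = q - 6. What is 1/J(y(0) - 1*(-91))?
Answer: 85/14179 ≈ 0.0059948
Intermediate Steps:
y(q) = -6 + q
J(H) = -271/H + 2*H
1/J(y(0) - 1*(-91)) = 1/(-271/((-6 + 0) - 1*(-91)) + 2*((-6 + 0) - 1*(-91))) = 1/(-271/(-6 + 91) + 2*(-6 + 91)) = 1/(-271/85 + 2*85) = 1/(-271*1/85 + 170) = 1/(-271/85 + 170) = 1/(14179/85) = 85/14179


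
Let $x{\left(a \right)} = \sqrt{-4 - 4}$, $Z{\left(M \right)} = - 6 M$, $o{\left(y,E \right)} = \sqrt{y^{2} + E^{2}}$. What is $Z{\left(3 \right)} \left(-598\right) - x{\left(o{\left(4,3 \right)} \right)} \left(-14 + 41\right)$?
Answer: $10764 - 54 i \sqrt{2} \approx 10764.0 - 76.368 i$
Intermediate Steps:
$o{\left(y,E \right)} = \sqrt{E^{2} + y^{2}}$
$x{\left(a \right)} = 2 i \sqrt{2}$ ($x{\left(a \right)} = \sqrt{-8} = 2 i \sqrt{2}$)
$Z{\left(3 \right)} \left(-598\right) - x{\left(o{\left(4,3 \right)} \right)} \left(-14 + 41\right) = \left(-6\right) 3 \left(-598\right) - 2 i \sqrt{2} \left(-14 + 41\right) = \left(-18\right) \left(-598\right) - 2 i \sqrt{2} \cdot 27 = 10764 - 54 i \sqrt{2}$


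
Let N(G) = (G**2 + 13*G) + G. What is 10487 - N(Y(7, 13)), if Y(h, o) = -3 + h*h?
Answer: 7727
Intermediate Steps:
Y(h, o) = -3 + h**2
N(G) = G**2 + 14*G
10487 - N(Y(7, 13)) = 10487 - (-3 + 7**2)*(14 + (-3 + 7**2)) = 10487 - (-3 + 49)*(14 + (-3 + 49)) = 10487 - 46*(14 + 46) = 10487 - 46*60 = 10487 - 1*2760 = 10487 - 2760 = 7727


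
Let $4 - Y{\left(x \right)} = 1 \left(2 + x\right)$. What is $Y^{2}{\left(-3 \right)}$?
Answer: $25$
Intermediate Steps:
$Y{\left(x \right)} = 2 - x$ ($Y{\left(x \right)} = 4 - 1 \left(2 + x\right) = 4 - \left(2 + x\right) = 2 - x$)
$Y^{2}{\left(-3 \right)} = \left(2 - -3\right)^{2} = \left(2 + 3\right)^{2} = 5^{2} = 25$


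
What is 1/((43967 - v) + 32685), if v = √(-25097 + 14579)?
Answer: 38326/2937769811 + I*√10518/5875539622 ≈ 1.3046e-5 + 1.7455e-8*I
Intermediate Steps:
v = I*√10518 (v = √(-10518) = I*√10518 ≈ 102.56*I)
1/((43967 - v) + 32685) = 1/((43967 - I*√10518) + 32685) = 1/(76652 - I*√10518)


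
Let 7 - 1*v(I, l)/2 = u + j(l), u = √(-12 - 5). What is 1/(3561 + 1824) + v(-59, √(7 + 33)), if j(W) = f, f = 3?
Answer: 43081/5385 - 2*I*√17 ≈ 8.0002 - 8.2462*I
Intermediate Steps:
u = I*√17 (u = √(-17) = I*√17 ≈ 4.1231*I)
j(W) = 3
v(I, l) = 8 - 2*I*√17 (v(I, l) = 14 - 2*(I*√17 + 3) = 14 - 2*(3 + I*√17) = 14 + (-6 - 2*I*√17) = 8 - 2*I*√17)
1/(3561 + 1824) + v(-59, √(7 + 33)) = 1/(3561 + 1824) + (8 - 2*I*√17) = 1/5385 + (8 - 2*I*√17) = 43081/5385 - 2*I*√17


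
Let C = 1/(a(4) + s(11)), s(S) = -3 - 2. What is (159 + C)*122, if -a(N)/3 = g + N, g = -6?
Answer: 19520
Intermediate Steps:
a(N) = 18 - 3*N (a(N) = -3*(-6 + N) = 18 - 3*N)
s(S) = -5
C = 1 (C = 1/((18 - 3*4) - 5) = 1/((18 - 12) - 5) = 1/(6 - 5) = 1/1 = 1)
(159 + C)*122 = (159 + 1)*122 = 160*122 = 19520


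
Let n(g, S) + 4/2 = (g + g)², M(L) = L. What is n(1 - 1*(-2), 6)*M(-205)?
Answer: -6970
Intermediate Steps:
n(g, S) = -2 + 4*g² (n(g, S) = -2 + (g + g)² = -2 + (2*g)² = -2 + 4*g²)
n(1 - 1*(-2), 6)*M(-205) = (-2 + 4*(1 - 1*(-2))²)*(-205) = (-2 + 4*(1 + 2)²)*(-205) = (-2 + 4*3²)*(-205) = (-2 + 4*9)*(-205) = (-2 + 36)*(-205) = 34*(-205) = -6970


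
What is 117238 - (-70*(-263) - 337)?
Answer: 99165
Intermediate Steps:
117238 - (-70*(-263) - 337) = 117238 - (18410 - 337) = 117238 - 1*18073 = 117238 - 18073 = 99165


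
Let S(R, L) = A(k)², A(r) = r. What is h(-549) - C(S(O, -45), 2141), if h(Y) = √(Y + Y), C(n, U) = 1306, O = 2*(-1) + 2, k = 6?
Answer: -1306 + 3*I*√122 ≈ -1306.0 + 33.136*I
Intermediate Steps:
O = 0 (O = -2 + 2 = 0)
S(R, L) = 36 (S(R, L) = 6² = 36)
h(Y) = √2*√Y (h(Y) = √(2*Y) = √2*√Y)
h(-549) - C(S(O, -45), 2141) = √2*√(-549) - 1*1306 = √2*(3*I*√61) - 1306 = 3*I*√122 - 1306 = -1306 + 3*I*√122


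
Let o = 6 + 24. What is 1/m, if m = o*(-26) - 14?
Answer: -1/794 ≈ -0.0012594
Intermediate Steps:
o = 30
m = -794 (m = 30*(-26) - 14 = -780 - 14 = -794)
1/m = 1/(-794) = -1/794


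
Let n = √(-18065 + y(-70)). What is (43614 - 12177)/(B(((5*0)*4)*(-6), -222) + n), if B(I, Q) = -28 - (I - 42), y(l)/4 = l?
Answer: 440118/18541 - 31437*I*√18345/18541 ≈ 23.738 - 229.65*I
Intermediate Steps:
y(l) = 4*l
n = I*√18345 (n = √(-18065 + 4*(-70)) = √(-18065 - 280) = √(-18345) = I*√18345 ≈ 135.44*I)
B(I, Q) = 14 - I (B(I, Q) = -28 - (-42 + I) = -28 + (42 - I) = 14 - I)
(43614 - 12177)/(B(((5*0)*4)*(-6), -222) + n) = (43614 - 12177)/((14 - (5*0)*4*(-6)) + I*√18345) = 31437/((14 - 0*4*(-6)) + I*√18345) = 31437/((14 - 0*(-6)) + I*√18345) = 31437/((14 - 1*0) + I*√18345) = 31437/((14 + 0) + I*√18345) = 31437/(14 + I*√18345)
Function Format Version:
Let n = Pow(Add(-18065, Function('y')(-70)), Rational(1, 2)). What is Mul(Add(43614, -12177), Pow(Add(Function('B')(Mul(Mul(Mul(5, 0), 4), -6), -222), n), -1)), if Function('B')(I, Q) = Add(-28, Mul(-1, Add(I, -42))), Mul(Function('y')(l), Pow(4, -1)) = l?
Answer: Add(Rational(440118, 18541), Mul(Rational(-31437, 18541), I, Pow(18345, Rational(1, 2)))) ≈ Add(23.738, Mul(-229.65, I))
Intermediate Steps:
Function('y')(l) = Mul(4, l)
n = Mul(I, Pow(18345, Rational(1, 2))) (n = Pow(Add(-18065, Mul(4, -70)), Rational(1, 2)) = Pow(Add(-18065, -280), Rational(1, 2)) = Pow(-18345, Rational(1, 2)) = Mul(I, Pow(18345, Rational(1, 2))) ≈ Mul(135.44, I))
Function('B')(I, Q) = Add(14, Mul(-1, I)) (Function('B')(I, Q) = Add(-28, Mul(-1, Add(-42, I))) = Add(-28, Add(42, Mul(-1, I))) = Add(14, Mul(-1, I)))
Mul(Add(43614, -12177), Pow(Add(Function('B')(Mul(Mul(Mul(5, 0), 4), -6), -222), n), -1)) = Mul(Add(43614, -12177), Pow(Add(Add(14, Mul(-1, Mul(Mul(Mul(5, 0), 4), -6))), Mul(I, Pow(18345, Rational(1, 2)))), -1)) = Mul(31437, Pow(Add(Add(14, Mul(-1, Mul(Mul(0, 4), -6))), Mul(I, Pow(18345, Rational(1, 2)))), -1)) = Mul(31437, Pow(Add(Add(14, Mul(-1, Mul(0, -6))), Mul(I, Pow(18345, Rational(1, 2)))), -1)) = Mul(31437, Pow(Add(Add(14, Mul(-1, 0)), Mul(I, Pow(18345, Rational(1, 2)))), -1)) = Mul(31437, Pow(Add(Add(14, 0), Mul(I, Pow(18345, Rational(1, 2)))), -1)) = Mul(31437, Pow(Add(14, Mul(I, Pow(18345, Rational(1, 2)))), -1))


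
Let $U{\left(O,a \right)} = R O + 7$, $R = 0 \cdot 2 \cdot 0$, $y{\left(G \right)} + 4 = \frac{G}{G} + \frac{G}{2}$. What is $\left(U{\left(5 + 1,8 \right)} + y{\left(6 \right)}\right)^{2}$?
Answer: $49$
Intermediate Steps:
$y{\left(G \right)} = -3 + \frac{G}{2}$ ($y{\left(G \right)} = -4 + \left(\frac{G}{G} + \frac{G}{2}\right) = -4 + \left(1 + G \frac{1}{2}\right) = -4 + \left(1 + \frac{G}{2}\right) = -3 + \frac{G}{2}$)
$R = 0$ ($R = 0 \cdot 0 = 0$)
$U{\left(O,a \right)} = 7$ ($U{\left(O,a \right)} = 0 O + 7 = 0 + 7 = 7$)
$\left(U{\left(5 + 1,8 \right)} + y{\left(6 \right)}\right)^{2} = \left(7 + \left(-3 + \frac{1}{2} \cdot 6\right)\right)^{2} = \left(7 + \left(-3 + 3\right)\right)^{2} = \left(7 + 0\right)^{2} = 7^{2} = 49$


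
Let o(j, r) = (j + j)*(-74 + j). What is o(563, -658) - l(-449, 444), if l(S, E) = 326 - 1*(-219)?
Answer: 550069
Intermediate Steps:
o(j, r) = 2*j*(-74 + j) (o(j, r) = (2*j)*(-74 + j) = 2*j*(-74 + j))
l(S, E) = 545 (l(S, E) = 326 + 219 = 545)
o(563, -658) - l(-449, 444) = 2*563*(-74 + 563) - 1*545 = 2*563*489 - 545 = 550614 - 545 = 550069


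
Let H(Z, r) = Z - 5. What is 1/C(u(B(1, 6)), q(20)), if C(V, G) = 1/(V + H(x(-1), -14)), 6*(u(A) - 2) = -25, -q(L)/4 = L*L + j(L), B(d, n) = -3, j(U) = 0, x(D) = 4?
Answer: -19/6 ≈ -3.1667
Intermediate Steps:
H(Z, r) = -5 + Z
q(L) = -4*L² (q(L) = -4*(L*L + 0) = -4*(L² + 0) = -4*L²)
u(A) = -13/6 (u(A) = 2 + (⅙)*(-25) = 2 - 25/6 = -13/6)
C(V, G) = 1/(-1 + V) (C(V, G) = 1/(V + (-5 + 4)) = 1/(V - 1) = 1/(-1 + V))
1/C(u(B(1, 6)), q(20)) = 1/(1/(-1 - 13/6)) = 1/(1/(-19/6)) = 1/(-6/19) = -19/6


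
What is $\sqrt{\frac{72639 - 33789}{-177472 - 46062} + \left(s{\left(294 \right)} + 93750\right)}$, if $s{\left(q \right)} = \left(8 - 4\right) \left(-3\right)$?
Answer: $\frac{\sqrt{1170960016172307}}{111767} \approx 306.17$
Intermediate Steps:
$s{\left(q \right)} = -12$ ($s{\left(q \right)} = 4 \left(-3\right) = -12$)
$\sqrt{\frac{72639 - 33789}{-177472 - 46062} + \left(s{\left(294 \right)} + 93750\right)} = \sqrt{\frac{72639 - 33789}{-177472 - 46062} + \left(-12 + 93750\right)} = \sqrt{\frac{38850}{-223534} + 93738} = \sqrt{38850 \left(- \frac{1}{223534}\right) + 93738} = \sqrt{- \frac{19425}{111767} + 93738} = \sqrt{\frac{10476795621}{111767}} = \frac{\sqrt{1170960016172307}}{111767}$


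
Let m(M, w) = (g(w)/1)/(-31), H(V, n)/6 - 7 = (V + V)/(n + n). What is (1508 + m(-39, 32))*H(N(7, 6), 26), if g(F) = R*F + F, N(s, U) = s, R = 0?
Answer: 26487972/403 ≈ 65727.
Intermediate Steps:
g(F) = F (g(F) = 0*F + F = 0 + F = F)
H(V, n) = 42 + 6*V/n (H(V, n) = 42 + 6*((V + V)/(n + n)) = 42 + 6*((2*V)/((2*n))) = 42 + 6*((2*V)*(1/(2*n))) = 42 + 6*(V/n) = 42 + 6*V/n)
m(M, w) = -w/31 (m(M, w) = (w/1)/(-31) = (w*1)*(-1/31) = w*(-1/31) = -w/31)
(1508 + m(-39, 32))*H(N(7, 6), 26) = (1508 - 1/31*32)*(42 + 6*7/26) = (1508 - 32/31)*(42 + 6*7*(1/26)) = 46716*(42 + 21/13)/31 = (46716/31)*(567/13) = 26487972/403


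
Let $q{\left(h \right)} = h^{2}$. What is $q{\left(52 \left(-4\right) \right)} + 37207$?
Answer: $80471$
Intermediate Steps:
$q{\left(52 \left(-4\right) \right)} + 37207 = \left(52 \left(-4\right)\right)^{2} + 37207 = \left(-208\right)^{2} + 37207 = 43264 + 37207 = 80471$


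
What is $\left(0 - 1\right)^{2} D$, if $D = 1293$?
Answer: $1293$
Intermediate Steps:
$\left(0 - 1\right)^{2} D = \left(0 - 1\right)^{2} \cdot 1293 = \left(-1\right)^{2} \cdot 1293 = 1 \cdot 1293 = 1293$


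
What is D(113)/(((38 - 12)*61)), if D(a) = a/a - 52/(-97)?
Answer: 149/153842 ≈ 0.00096853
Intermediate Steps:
D(a) = 149/97 (D(a) = 1 - 52*(-1/97) = 1 + 52/97 = 149/97)
D(113)/(((38 - 12)*61)) = 149/(97*(((38 - 12)*61))) = 149/(97*((26*61))) = (149/97)/1586 = (149/97)*(1/1586) = 149/153842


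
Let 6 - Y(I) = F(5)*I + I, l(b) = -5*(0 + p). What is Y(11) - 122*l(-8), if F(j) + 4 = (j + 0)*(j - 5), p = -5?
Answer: -3011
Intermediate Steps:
F(j) = -4 + j*(-5 + j) (F(j) = -4 + (j + 0)*(j - 5) = -4 + j*(-5 + j))
l(b) = 25 (l(b) = -5*(0 - 5) = -5*(-5) = 25)
Y(I) = 6 + 3*I (Y(I) = 6 - ((-4 + 5**2 - 5*5)*I + I) = 6 - ((-4 + 25 - 25)*I + I) = 6 - (-4*I + I) = 6 - (-3)*I = 6 + 3*I)
Y(11) - 122*l(-8) = (6 + 3*11) - 122*25 = (6 + 33) - 3050 = 39 - 3050 = -3011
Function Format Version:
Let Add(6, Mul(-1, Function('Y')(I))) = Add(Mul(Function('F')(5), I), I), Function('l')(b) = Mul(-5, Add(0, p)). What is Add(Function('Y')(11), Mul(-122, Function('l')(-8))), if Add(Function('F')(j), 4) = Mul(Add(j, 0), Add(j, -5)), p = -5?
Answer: -3011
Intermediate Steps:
Function('F')(j) = Add(-4, Mul(j, Add(-5, j))) (Function('F')(j) = Add(-4, Mul(Add(j, 0), Add(j, -5))) = Add(-4, Mul(j, Add(-5, j))))
Function('l')(b) = 25 (Function('l')(b) = Mul(-5, Add(0, -5)) = Mul(-5, -5) = 25)
Function('Y')(I) = Add(6, Mul(3, I)) (Function('Y')(I) = Add(6, Mul(-1, Add(Mul(Add(-4, Pow(5, 2), Mul(-5, 5)), I), I))) = Add(6, Mul(-1, Add(Mul(Add(-4, 25, -25), I), I))) = Add(6, Mul(-1, Add(Mul(-4, I), I))) = Add(6, Mul(-1, Mul(-3, I))) = Add(6, Mul(3, I)))
Add(Function('Y')(11), Mul(-122, Function('l')(-8))) = Add(Add(6, Mul(3, 11)), Mul(-122, 25)) = Add(Add(6, 33), -3050) = Add(39, -3050) = -3011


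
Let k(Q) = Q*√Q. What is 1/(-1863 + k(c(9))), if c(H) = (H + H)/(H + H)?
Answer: -1/1862 ≈ -0.00053706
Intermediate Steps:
c(H) = 1 (c(H) = (2*H)/((2*H)) = (2*H)*(1/(2*H)) = 1)
k(Q) = Q^(3/2)
1/(-1863 + k(c(9))) = 1/(-1863 + 1^(3/2)) = 1/(-1863 + 1) = 1/(-1862) = -1/1862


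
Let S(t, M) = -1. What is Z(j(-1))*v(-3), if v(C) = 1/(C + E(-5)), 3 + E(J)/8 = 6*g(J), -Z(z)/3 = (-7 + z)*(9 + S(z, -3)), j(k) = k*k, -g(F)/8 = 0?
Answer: -16/3 ≈ -5.3333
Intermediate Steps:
g(F) = 0 (g(F) = -8*0 = 0)
j(k) = k²
Z(z) = 168 - 24*z (Z(z) = -3*(-7 + z)*(9 - 1) = -3*(-7 + z)*8 = -3*(-56 + 8*z) = 168 - 24*z)
E(J) = -24 (E(J) = -24 + 8*(6*0) = -24 + 8*0 = -24 + 0 = -24)
v(C) = 1/(-24 + C) (v(C) = 1/(C - 24) = 1/(-24 + C))
Z(j(-1))*v(-3) = (168 - 24*(-1)²)/(-24 - 3) = (168 - 24*1)/(-27) = (168 - 24)*(-1/27) = 144*(-1/27) = -16/3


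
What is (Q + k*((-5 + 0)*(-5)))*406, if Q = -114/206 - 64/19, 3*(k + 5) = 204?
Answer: 1248287600/1957 ≈ 6.3786e+5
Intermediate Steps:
k = 63 (k = -5 + (1/3)*204 = -5 + 68 = 63)
Q = -7675/1957 (Q = -114*1/206 - 64*1/19 = -57/103 - 64/19 = -7675/1957 ≈ -3.9218)
(Q + k*((-5 + 0)*(-5)))*406 = (-7675/1957 + 63*((-5 + 0)*(-5)))*406 = (-7675/1957 + 63*(-5*(-5)))*406 = (-7675/1957 + 63*25)*406 = (-7675/1957 + 1575)*406 = (3074600/1957)*406 = 1248287600/1957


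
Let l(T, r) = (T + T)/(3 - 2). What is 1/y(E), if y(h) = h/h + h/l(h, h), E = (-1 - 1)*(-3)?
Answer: ⅔ ≈ 0.66667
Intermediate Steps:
E = 6 (E = -2*(-3) = 6)
l(T, r) = 2*T (l(T, r) = (2*T)/1 = (2*T)*1 = 2*T)
y(h) = 3/2 (y(h) = h/h + h/((2*h)) = 1 + h*(1/(2*h)) = 1 + ½ = 3/2)
1/y(E) = 1/(3/2) = ⅔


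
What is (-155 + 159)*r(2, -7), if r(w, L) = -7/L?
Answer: 4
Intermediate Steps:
(-155 + 159)*r(2, -7) = (-155 + 159)*(-7/(-7)) = 4*(-7*(-⅐)) = 4*1 = 4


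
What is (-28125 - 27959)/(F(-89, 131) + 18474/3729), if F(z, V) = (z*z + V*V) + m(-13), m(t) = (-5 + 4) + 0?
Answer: -69712412/31181841 ≈ -2.2357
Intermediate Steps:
m(t) = -1 (m(t) = -1 + 0 = -1)
F(z, V) = -1 + V² + z² (F(z, V) = (z*z + V*V) - 1 = (z² + V²) - 1 = (V² + z²) - 1 = -1 + V² + z²)
(-28125 - 27959)/(F(-89, 131) + 18474/3729) = (-28125 - 27959)/((-1 + 131² + (-89)²) + 18474/3729) = -56084/((-1 + 17161 + 7921) + 18474*(1/3729)) = -56084/(25081 + 6158/1243) = -56084/31181841/1243 = -56084*1243/31181841 = -69712412/31181841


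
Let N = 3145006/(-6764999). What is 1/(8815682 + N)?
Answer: 6764999/59638076769312 ≈ 1.1343e-7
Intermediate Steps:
N = -3145006/6764999 (N = 3145006*(-1/6764999) = -3145006/6764999 ≈ -0.46489)
1/(8815682 + N) = 1/(8815682 - 3145006/6764999) = 1/(59638076769312/6764999) = 6764999/59638076769312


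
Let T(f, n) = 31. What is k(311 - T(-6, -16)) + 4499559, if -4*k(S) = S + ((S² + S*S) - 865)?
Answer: 17842021/4 ≈ 4.4605e+6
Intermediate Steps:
k(S) = 865/4 - S²/2 - S/4 (k(S) = -(S + ((S² + S*S) - 865))/4 = -(S + ((S² + S²) - 865))/4 = -(S + (2*S² - 865))/4 = -(S + (-865 + 2*S²))/4 = -(-865 + S + 2*S²)/4 = 865/4 - S²/2 - S/4)
k(311 - T(-6, -16)) + 4499559 = (865/4 - (311 - 1*31)²/2 - (311 - 1*31)/4) + 4499559 = (865/4 - (311 - 31)²/2 - (311 - 31)/4) + 4499559 = (865/4 - ½*280² - ¼*280) + 4499559 = (865/4 - ½*78400 - 70) + 4499559 = (865/4 - 39200 - 70) + 4499559 = -156215/4 + 4499559 = 17842021/4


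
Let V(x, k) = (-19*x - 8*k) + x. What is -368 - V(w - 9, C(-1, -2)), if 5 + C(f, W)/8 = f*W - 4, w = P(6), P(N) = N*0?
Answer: -978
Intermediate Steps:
P(N) = 0
w = 0
C(f, W) = -72 + 8*W*f (C(f, W) = -40 + 8*(f*W - 4) = -40 + 8*(W*f - 4) = -40 + 8*(-4 + W*f) = -40 + (-32 + 8*W*f) = -72 + 8*W*f)
V(x, k) = -18*x - 8*k
-368 - V(w - 9, C(-1, -2)) = -368 - (-18*(0 - 9) - 8*(-72 + 8*(-2)*(-1))) = -368 - (-18*(-9) - 8*(-72 + 16)) = -368 - (162 - 8*(-56)) = -368 - (162 + 448) = -368 - 1*610 = -368 - 610 = -978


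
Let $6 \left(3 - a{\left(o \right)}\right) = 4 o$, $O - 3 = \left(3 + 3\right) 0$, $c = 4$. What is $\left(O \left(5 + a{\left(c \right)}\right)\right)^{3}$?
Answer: $4096$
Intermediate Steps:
$O = 3$ ($O = 3 + \left(3 + 3\right) 0 = 3 + 6 \cdot 0 = 3 + 0 = 3$)
$a{\left(o \right)} = 3 - \frac{2 o}{3}$ ($a{\left(o \right)} = 3 - \frac{4 o}{6} = 3 - \frac{2 o}{3}$)
$\left(O \left(5 + a{\left(c \right)}\right)\right)^{3} = \left(3 \left(5 + \left(3 - \frac{8}{3}\right)\right)\right)^{3} = \left(3 \left(5 + \frac{1}{3}\right)\right)^{3} = \left(3 \cdot \frac{16}{3}\right)^{3} = 16^{3} = 4096$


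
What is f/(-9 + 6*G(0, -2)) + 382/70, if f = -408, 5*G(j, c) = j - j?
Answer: 5333/105 ≈ 50.790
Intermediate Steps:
G(j, c) = 0 (G(j, c) = (j - j)/5 = (1/5)*0 = 0)
f/(-9 + 6*G(0, -2)) + 382/70 = -408/(-9 + 6*0) + 382/70 = -408/(-9 + 0) + 382*(1/70) = -408/(-9) + 191/35 = -408*(-1/9) + 191/35 = 136/3 + 191/35 = 5333/105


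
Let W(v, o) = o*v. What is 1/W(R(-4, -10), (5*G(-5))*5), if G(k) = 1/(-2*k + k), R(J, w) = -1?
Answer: -⅕ ≈ -0.20000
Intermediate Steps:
G(k) = -1/k (G(k) = 1/(-k) = -1/k)
1/W(R(-4, -10), (5*G(-5))*5) = 1/(((5*(-1/(-5)))*5)*(-1)) = 1/(((5*(-1*(-⅕)))*5)*(-1)) = 1/(((5*(⅕))*5)*(-1)) = 1/((1*5)*(-1)) = 1/(5*(-1)) = 1/(-5) = -⅕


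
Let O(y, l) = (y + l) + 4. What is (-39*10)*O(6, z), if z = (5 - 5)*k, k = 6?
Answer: -3900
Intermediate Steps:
z = 0 (z = (5 - 5)*6 = 0*6 = 0)
O(y, l) = 4 + l + y (O(y, l) = (l + y) + 4 = 4 + l + y)
(-39*10)*O(6, z) = (-39*10)*(4 + 0 + 6) = -390*10 = -3900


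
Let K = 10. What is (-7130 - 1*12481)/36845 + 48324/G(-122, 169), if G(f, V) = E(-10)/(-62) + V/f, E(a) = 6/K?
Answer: -16834865159379/485948705 ≈ -34643.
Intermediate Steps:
E(a) = ⅗ (E(a) = 6/10 = 6*(⅒) = ⅗)
G(f, V) = -3/310 + V/f (G(f, V) = (⅗)/(-62) + V/f = (⅗)*(-1/62) + V/f = -3/310 + V/f)
(-7130 - 1*12481)/36845 + 48324/G(-122, 169) = (-7130 - 1*12481)/36845 + 48324/(-3/310 + 169/(-122)) = (-7130 - 12481)*(1/36845) + 48324/(-3/310 + 169*(-1/122)) = -19611*1/36845 + 48324/(-3/310 - 169/122) = -19611/36845 + 48324/(-13189/9455) = -19611/36845 + 48324*(-9455/13189) = -19611/36845 - 456903420/13189 = -16834865159379/485948705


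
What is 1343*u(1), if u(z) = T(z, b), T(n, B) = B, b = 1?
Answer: 1343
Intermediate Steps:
u(z) = 1
1343*u(1) = 1343*1 = 1343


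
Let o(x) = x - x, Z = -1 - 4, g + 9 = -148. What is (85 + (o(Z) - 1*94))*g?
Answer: 1413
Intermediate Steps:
g = -157 (g = -9 - 148 = -157)
Z = -5
o(x) = 0
(85 + (o(Z) - 1*94))*g = (85 + (0 - 1*94))*(-157) = (85 + (0 - 94))*(-157) = (85 - 94)*(-157) = -9*(-157) = 1413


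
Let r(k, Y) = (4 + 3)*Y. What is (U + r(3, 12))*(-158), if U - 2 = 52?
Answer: -21804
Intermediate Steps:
U = 54 (U = 2 + 52 = 54)
r(k, Y) = 7*Y
(U + r(3, 12))*(-158) = (54 + 7*12)*(-158) = (54 + 84)*(-158) = 138*(-158) = -21804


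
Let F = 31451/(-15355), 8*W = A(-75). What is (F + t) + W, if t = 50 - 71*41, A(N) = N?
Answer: -352848473/122840 ≈ -2872.4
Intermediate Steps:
W = -75/8 (W = (⅛)*(-75) = -75/8 ≈ -9.3750)
F = -31451/15355 (F = 31451*(-1/15355) = -31451/15355 ≈ -2.0483)
t = -2861 (t = 50 - 2911 = -2861)
(F + t) + W = (-31451/15355 - 2861) - 75/8 = -43962106/15355 - 75/8 = -352848473/122840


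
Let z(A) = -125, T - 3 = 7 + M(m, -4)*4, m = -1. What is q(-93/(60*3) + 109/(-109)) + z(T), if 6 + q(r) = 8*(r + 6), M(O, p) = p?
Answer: -1427/15 ≈ -95.133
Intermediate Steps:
T = -6 (T = 3 + (7 - 4*4) = 3 + (7 - 16) = 3 - 9 = -6)
q(r) = 42 + 8*r (q(r) = -6 + 8*(r + 6) = -6 + 8*(6 + r) = -6 + (48 + 8*r) = 42 + 8*r)
q(-93/(60*3) + 109/(-109)) + z(T) = (42 + 8*(-93/(60*3) + 109/(-109))) - 125 = (42 + 8*(-93/180 + 109*(-1/109))) - 125 = (42 + 8*(-93*1/180 - 1)) - 125 = (42 + 8*(-31/60 - 1)) - 125 = (42 + 8*(-91/60)) - 125 = (42 - 182/15) - 125 = 448/15 - 125 = -1427/15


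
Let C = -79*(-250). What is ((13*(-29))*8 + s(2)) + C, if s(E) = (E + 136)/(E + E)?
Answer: 33537/2 ≈ 16769.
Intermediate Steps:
s(E) = (136 + E)/(2*E) (s(E) = (136 + E)/((2*E)) = (136 + E)*(1/(2*E)) = (136 + E)/(2*E))
C = 19750
((13*(-29))*8 + s(2)) + C = ((13*(-29))*8 + (1/2)*(136 + 2)/2) + 19750 = (-377*8 + (1/2)*(1/2)*138) + 19750 = (-3016 + 69/2) + 19750 = -5963/2 + 19750 = 33537/2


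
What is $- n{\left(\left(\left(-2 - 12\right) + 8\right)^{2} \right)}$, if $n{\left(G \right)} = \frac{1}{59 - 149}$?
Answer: $\frac{1}{90} \approx 0.011111$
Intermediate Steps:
$n{\left(G \right)} = - \frac{1}{90}$ ($n{\left(G \right)} = \frac{1}{-90} = - \frac{1}{90}$)
$- n{\left(\left(\left(-2 - 12\right) + 8\right)^{2} \right)} = \left(-1\right) \left(- \frac{1}{90}\right) = \frac{1}{90}$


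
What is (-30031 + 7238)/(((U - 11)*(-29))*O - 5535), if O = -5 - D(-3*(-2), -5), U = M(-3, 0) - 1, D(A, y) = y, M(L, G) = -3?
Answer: 22793/5535 ≈ 4.1180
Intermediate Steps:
U = -4 (U = -3 - 1 = -4)
O = 0 (O = -5 - 1*(-5) = -5 + 5 = 0)
(-30031 + 7238)/(((U - 11)*(-29))*O - 5535) = (-30031 + 7238)/(((-4 - 11)*(-29))*0 - 5535) = -22793/(-15*(-29)*0 - 5535) = -22793/(435*0 - 5535) = -22793/(0 - 5535) = -22793/(-5535) = -22793*(-1/5535) = 22793/5535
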